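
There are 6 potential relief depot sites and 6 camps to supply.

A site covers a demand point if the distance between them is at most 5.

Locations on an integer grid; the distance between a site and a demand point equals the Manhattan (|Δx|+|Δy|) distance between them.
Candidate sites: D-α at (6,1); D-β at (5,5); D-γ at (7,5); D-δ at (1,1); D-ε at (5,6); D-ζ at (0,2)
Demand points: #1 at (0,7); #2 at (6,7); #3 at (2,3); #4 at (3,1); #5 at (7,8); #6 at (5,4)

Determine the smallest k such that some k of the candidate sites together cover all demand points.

Coverage sets (demand points within 5 of each site):
  D-α: {#4, #6}
  D-β: {#2, #3, #5, #6}
  D-γ: {#2, #5, #6}
  D-δ: {#3, #4}
  D-ε: {#2, #5, #6}
  D-ζ: {#1, #3, #4}
No single site covers all 6 demand points.
But {D-β, D-ζ} covers everything, so the minimum is 2.

2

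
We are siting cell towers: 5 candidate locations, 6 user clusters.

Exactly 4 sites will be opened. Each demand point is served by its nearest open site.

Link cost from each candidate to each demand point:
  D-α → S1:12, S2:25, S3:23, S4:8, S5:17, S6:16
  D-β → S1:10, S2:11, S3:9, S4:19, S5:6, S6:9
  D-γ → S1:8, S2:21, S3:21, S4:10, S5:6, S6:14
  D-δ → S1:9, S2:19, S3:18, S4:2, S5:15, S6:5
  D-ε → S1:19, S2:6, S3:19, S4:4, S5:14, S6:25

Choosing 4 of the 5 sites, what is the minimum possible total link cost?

Open {D-β, D-γ, D-δ, D-ε}.
  S1→D-γ 8, S2→D-ε 6, S3→D-β 9, S4→D-δ 2, S5→D-β 6, S6→D-δ 5  ⇒ total 36.
Compare {D-α, D-β, D-δ, D-ε}: total 37.
Compare {D-α, D-β, D-γ, D-δ}: total 41.
No size-4 selection does better; minimum is 36.

36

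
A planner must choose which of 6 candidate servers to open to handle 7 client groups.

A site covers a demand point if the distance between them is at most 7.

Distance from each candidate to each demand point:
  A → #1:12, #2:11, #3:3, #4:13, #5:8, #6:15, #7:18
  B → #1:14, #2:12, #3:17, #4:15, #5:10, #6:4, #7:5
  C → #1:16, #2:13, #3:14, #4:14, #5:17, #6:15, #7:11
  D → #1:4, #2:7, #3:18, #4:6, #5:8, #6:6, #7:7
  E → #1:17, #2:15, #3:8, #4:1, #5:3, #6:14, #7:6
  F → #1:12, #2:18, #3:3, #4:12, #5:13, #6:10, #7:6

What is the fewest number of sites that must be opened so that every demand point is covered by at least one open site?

3

Coverage sets (demand points within 7 of each site):
  A: {#3}
  B: {#6, #7}
  C: {}
  D: {#1, #2, #4, #6, #7}
  E: {#4, #5, #7}
  F: {#3, #7}
No 2 sites suffice: every size-2 union leaves at least one demand point uncovered.
But {A, D, E} covers everything, so the minimum is 3.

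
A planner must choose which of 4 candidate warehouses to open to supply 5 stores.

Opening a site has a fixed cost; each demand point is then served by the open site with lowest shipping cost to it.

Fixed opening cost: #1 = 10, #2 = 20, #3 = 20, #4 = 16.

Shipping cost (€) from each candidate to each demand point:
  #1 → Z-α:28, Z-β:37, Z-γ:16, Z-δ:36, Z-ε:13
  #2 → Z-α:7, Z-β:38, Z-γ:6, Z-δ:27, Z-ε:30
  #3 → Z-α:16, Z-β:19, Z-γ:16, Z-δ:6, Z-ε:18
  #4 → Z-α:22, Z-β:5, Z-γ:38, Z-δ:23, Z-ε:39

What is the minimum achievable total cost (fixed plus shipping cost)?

Open {#3}: assign each demand point to its cheapest open site.
  Z-α→#3 16, Z-β→#3 19, Z-γ→#3 16, Z-δ→#3 6, Z-ε→#3 18
  shipping cost 75, fixed 20 → total 95.
Compare {#2, #3}: shipping cost 56 + fixed 40 = 96.
Compare {#3, #4}: shipping cost 61 + fixed 36 = 97.
Compare {#2, #3, #4}: shipping cost 42 + fixed 56 = 98.
All other subsets cost ≥ 96. Minimum total cost: 95.

95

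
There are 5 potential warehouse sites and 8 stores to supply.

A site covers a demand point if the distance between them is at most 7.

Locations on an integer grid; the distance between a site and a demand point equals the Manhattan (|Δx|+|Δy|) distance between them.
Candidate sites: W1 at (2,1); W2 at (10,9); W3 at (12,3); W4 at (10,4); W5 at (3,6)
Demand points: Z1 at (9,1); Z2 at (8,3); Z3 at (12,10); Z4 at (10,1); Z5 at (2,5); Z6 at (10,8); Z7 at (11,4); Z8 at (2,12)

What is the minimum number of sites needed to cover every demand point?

Coverage sets (demand points within 7 of each site):
  W1: {Z1, Z5}
  W2: {Z3, Z6, Z7}
  W3: {Z1, Z2, Z3, Z4, Z6, Z7}
  W4: {Z1, Z2, Z4, Z6, Z7}
  W5: {Z5, Z8}
No single site covers all 8 demand points.
But {W3, W5} covers everything, so the minimum is 2.

2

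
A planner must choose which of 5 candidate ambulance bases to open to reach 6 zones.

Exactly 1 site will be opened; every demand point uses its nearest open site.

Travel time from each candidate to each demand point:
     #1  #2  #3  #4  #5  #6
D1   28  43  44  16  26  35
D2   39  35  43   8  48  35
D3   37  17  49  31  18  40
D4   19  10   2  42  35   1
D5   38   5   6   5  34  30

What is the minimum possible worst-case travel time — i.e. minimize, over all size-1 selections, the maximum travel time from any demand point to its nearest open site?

Open {D5}.
  Farthest demand point is #1 at travel time 38 (to D5); all others are ≤ 38.
With {D4} the worst case is 42.
With {D1} the worst case is 44.
No size-1 selection achieves below 38.

38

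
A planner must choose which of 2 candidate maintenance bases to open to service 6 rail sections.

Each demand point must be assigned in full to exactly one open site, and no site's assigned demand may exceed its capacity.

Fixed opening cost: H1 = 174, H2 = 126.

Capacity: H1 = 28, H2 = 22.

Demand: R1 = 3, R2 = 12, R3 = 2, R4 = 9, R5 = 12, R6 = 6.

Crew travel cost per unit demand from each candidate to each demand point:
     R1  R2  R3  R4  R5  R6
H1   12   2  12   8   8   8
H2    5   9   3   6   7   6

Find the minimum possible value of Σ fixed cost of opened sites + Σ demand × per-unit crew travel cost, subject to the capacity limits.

531

Open {H1, H2}; cheapest assignment that respects the capacities:
  H1 (cap 28, load 24): R2, R5 — cost 12×2 + 12×8 = 120
  H2 (cap 22, load 20): R1, R3, R4, R6 — cost 3×5 + 2×3 + 9×6 + 6×6 = 111
  Shipping 231, fixed 300 → total 531.
  Any other capacity-feasible assignment to {H1, H2} ships for at least 231.
Total demand is 44 and no other set of sites has combined capacity ≥ 44, so {H1, H2} is the only feasible choice of open sites. Minimum: 531.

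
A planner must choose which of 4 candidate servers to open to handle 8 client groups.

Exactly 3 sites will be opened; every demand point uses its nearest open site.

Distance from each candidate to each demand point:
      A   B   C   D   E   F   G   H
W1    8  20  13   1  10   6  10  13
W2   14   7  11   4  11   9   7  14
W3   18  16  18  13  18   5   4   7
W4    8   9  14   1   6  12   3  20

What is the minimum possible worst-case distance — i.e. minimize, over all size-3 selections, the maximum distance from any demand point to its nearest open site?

11

Open {W1, W2, W3}.
  Farthest demand point is C at distance 11 (to W2); all others are ≤ 11.
With {W2, W3, W4} the worst case is 11.
With {W1, W2, W4} the worst case is 13.
No size-3 selection achieves below 11.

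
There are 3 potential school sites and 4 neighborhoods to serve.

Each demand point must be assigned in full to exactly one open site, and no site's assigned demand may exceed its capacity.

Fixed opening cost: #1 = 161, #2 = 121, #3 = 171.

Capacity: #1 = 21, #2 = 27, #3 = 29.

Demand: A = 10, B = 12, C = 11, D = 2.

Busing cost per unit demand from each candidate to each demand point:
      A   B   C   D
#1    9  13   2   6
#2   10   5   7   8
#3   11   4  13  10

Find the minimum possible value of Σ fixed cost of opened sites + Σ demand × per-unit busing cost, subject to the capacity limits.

Open {#1, #2}; cheapest assignment that respects the capacities:
  #1 (cap 21, load 21): A, C — cost 10×9 + 11×2 = 112
  #2 (cap 27, load 14): B, D — cost 12×5 + 2×8 = 76
  Shipping 188, fixed 282 → total 470.
  Any other capacity-feasible assignment to {#1, #2} ships for at least 188.
Compare {#1, #3}: its best feasible assignment gives total 512.
Compare {#2, #3}: its best feasible assignment gives total 533.
Every other set of open sites that can feasibly serve all demand totals ≥ 512 even under its best assignment. Minimum: 470.

470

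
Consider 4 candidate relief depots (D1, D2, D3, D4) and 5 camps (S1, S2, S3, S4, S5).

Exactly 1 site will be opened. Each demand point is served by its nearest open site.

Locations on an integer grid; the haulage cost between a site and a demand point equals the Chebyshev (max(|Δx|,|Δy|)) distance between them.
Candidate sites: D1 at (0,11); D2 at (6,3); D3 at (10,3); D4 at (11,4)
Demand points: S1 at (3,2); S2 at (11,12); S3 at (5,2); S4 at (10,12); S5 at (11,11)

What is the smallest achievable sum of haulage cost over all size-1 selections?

Open {D2}.
  S1→D2 3, S2→D2 9, S3→D2 1, S4→D2 9, S5→D2 8  ⇒ total 30.
Compare {D4}: total 37.
Compare {D3}: total 38.
No size-1 selection does better; minimum is 30.

30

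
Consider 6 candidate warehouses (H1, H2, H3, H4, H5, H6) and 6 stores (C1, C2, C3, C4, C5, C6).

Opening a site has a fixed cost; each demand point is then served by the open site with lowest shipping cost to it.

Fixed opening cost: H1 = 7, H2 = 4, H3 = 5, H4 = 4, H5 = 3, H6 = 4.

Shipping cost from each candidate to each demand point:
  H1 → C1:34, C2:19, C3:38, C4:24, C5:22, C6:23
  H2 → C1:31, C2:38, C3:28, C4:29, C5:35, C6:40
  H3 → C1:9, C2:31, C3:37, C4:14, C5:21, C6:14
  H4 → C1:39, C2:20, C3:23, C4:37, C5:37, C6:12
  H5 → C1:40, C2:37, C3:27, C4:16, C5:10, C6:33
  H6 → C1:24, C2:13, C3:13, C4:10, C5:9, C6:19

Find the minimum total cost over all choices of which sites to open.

Open {H3, H6}: assign each demand point to its cheapest open site.
  C1→H3 9, C2→H6 13, C3→H6 13, C4→H6 10, C5→H6 9, C6→H3 14
  shipping cost 68, fixed 9 → total 77.
Compare {H3, H4, H6}: shipping cost 66 + fixed 13 = 79.
Compare {H3, H5, H6}: shipping cost 68 + fixed 12 = 80.
Compare {H2, H3, H6}: shipping cost 68 + fixed 13 = 81.
All other subsets cost ≥ 79. Minimum total cost: 77.

77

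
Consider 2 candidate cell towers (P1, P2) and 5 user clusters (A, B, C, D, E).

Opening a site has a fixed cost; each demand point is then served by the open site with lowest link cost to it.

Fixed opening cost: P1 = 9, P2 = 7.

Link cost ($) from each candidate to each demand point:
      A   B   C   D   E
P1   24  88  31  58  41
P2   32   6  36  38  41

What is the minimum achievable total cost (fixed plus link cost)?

156

Open {P1, P2}: assign each demand point to its cheapest open site.
  A→P1 24, B→P2 6, C→P1 31, D→P2 38, E→P1 41
  link cost 140, fixed 16 → total 156.
Compare {P2}: link cost 153 + fixed 7 = 160.
Compare {P1}: link cost 242 + fixed 9 = 251.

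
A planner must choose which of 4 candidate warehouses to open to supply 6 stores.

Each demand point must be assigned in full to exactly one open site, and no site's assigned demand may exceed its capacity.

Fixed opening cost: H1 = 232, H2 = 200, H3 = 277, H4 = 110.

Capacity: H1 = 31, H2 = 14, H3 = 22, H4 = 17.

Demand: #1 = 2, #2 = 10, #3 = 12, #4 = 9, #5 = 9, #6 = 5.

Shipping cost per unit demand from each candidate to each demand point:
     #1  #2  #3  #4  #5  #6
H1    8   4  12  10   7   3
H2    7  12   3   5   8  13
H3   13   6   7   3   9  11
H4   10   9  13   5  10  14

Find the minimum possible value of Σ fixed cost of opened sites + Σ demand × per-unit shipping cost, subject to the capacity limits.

724

Open {H1, H4}; cheapest assignment that respects the capacities:
  H1 (cap 31, load 31): #2, #3, #5 — cost 10×4 + 12×12 + 9×7 = 247
  H4 (cap 17, load 16): #1, #4, #6 — cost 2×10 + 9×5 + 5×14 = 135
  Shipping 382, fixed 342 → total 724.
  Any other capacity-feasible assignment to {H1, H4} ships for at least 382.
Compare {H1, H3}: its best feasible assignment gives total 754.
Compare {H1, H2, H4}: its best feasible assignment gives total 755.
Every other set of open sites that can feasibly serve all demand totals ≥ 754 even under its best assignment. Minimum: 724.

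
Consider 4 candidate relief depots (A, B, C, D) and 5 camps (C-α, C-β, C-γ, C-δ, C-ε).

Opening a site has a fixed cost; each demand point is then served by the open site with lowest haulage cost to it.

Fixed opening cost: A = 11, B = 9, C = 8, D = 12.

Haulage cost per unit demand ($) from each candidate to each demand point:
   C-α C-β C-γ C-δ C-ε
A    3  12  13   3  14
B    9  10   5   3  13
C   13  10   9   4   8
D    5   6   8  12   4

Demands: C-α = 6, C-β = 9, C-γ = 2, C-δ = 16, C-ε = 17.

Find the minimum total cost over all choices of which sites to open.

227

Open {A, D}: assign each demand point to its cheapest open site.
  C-α→A 6×3=18, C-β→D 9×6=54, C-γ→D 2×8=16, C-δ→A 16×3=48, C-ε→D 17×4=68
  haulage cost 204, fixed 23 → total 227.
Compare {A, B, D}: haulage cost 198 + fixed 32 = 230.
Compare {B, D}: haulage cost 210 + fixed 21 = 231.
Compare {A, C, D}: haulage cost 204 + fixed 31 = 235.
All other subsets cost ≥ 230. Minimum total cost: 227.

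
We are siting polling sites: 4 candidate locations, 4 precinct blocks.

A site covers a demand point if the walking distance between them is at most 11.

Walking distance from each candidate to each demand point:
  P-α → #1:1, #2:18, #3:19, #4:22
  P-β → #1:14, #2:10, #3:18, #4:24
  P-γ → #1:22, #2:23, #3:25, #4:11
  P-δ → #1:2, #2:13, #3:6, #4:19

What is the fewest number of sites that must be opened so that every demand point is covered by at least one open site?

3

Coverage sets (demand points within 11 of each site):
  P-α: {#1}
  P-β: {#2}
  P-γ: {#4}
  P-δ: {#1, #3}
No 2 sites suffice: every size-2 union leaves at least one demand point uncovered.
But {P-β, P-γ, P-δ} covers everything, so the minimum is 3.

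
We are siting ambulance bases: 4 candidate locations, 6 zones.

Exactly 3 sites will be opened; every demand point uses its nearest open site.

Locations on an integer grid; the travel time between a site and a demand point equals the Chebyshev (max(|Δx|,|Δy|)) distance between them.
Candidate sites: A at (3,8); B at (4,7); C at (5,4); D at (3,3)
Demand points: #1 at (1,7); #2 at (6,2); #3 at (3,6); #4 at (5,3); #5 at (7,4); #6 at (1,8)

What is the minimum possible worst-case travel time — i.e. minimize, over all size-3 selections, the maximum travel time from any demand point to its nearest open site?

Open {A, B, C}.
  Farthest demand point is #1 at travel time 2 (to A); all others are ≤ 2.
With {A, C, D} the worst case is 2.
With {A, B, D} the worst case is 3.
No size-3 selection achieves below 2.

2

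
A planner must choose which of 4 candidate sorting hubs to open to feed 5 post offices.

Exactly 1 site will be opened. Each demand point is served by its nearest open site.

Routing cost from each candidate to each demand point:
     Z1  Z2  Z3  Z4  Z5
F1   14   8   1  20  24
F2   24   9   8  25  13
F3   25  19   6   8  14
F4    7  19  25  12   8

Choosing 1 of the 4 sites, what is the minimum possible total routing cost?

Open {F1}.
  Z1→F1 14, Z2→F1 8, Z3→F1 1, Z4→F1 20, Z5→F1 24  ⇒ total 67.
Compare {F4}: total 71.
Compare {F3}: total 72.
No size-1 selection does better; minimum is 67.

67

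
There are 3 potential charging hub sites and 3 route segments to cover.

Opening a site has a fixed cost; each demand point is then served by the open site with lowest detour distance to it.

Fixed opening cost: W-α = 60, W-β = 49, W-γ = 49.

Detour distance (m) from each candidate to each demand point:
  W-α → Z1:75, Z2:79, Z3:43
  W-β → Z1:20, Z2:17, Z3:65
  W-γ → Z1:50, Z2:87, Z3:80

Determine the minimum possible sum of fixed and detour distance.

151

Open {W-β}: assign each demand point to its cheapest open site.
  Z1→W-β 20, Z2→W-β 17, Z3→W-β 65
  detour distance 102, fixed 49 → total 151.
Compare {W-α, W-β}: detour distance 80 + fixed 109 = 189.
Compare {W-β, W-γ}: detour distance 102 + fixed 98 = 200.
Compare {W-α, W-β, W-γ}: detour distance 80 + fixed 158 = 238.
All other subsets cost ≥ 189. Minimum total cost: 151.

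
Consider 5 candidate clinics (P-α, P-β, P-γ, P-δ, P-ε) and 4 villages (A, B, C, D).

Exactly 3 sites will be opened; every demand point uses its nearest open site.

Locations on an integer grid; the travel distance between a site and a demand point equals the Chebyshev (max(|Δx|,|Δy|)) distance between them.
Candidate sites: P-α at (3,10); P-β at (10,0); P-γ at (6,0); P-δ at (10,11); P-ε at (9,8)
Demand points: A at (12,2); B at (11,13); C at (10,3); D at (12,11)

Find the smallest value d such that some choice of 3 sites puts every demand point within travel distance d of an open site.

3

Open {P-α, P-β, P-δ}.
  Farthest demand point is C at travel distance 3 (to P-β); all others are ≤ 3.
With {P-β, P-γ, P-δ} the worst case is 3.
With {P-β, P-δ, P-ε} the worst case is 3.
No size-3 selection achieves below 3.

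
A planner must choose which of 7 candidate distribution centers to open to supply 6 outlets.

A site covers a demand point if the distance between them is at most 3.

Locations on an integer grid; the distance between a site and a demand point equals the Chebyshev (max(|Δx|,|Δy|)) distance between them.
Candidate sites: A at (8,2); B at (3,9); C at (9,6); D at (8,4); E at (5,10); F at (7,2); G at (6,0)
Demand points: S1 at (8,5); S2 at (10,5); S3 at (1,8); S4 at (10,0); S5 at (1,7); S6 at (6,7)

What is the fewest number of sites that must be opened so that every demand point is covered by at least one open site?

2

Coverage sets (demand points within 3 of each site):
  A: {S1, S2, S4}
  B: {S3, S5, S6}
  C: {S1, S2, S6}
  D: {S1, S2, S6}
  E: {S6}
  F: {S1, S2, S4}
  G: {}
No single site covers all 6 demand points.
But {A, B} covers everything, so the minimum is 2.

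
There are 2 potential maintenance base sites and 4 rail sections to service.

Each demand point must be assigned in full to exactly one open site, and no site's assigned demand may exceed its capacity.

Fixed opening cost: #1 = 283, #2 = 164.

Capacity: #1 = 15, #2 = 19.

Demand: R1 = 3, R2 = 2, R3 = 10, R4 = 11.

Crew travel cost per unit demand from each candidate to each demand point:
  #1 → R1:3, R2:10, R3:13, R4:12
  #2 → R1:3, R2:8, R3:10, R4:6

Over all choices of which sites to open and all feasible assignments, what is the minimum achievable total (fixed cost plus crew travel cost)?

668

Open {#1, #2}; cheapest assignment that respects the capacities:
  #1 (cap 15, load 13): R1, R3 — cost 3×3 + 10×13 = 139
  #2 (cap 19, load 13): R2, R4 — cost 2×8 + 11×6 = 82
  Shipping 221, fixed 447 → total 668.
  Any other capacity-feasible assignment to {#1, #2} ships for at least 221.
Total demand is 26 and no other set of sites has combined capacity ≥ 26, so {#1, #2} is the only feasible choice of open sites. Minimum: 668.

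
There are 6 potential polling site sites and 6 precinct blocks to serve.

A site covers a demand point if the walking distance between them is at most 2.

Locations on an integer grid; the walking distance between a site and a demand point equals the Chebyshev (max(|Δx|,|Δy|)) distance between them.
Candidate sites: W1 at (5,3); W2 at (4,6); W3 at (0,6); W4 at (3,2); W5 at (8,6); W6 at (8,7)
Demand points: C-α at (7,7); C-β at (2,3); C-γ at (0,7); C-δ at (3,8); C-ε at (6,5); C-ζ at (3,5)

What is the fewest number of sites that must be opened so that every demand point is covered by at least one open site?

Coverage sets (demand points within 2 of each site):
  W1: {C-ε, C-ζ}
  W2: {C-δ, C-ε, C-ζ}
  W3: {C-γ}
  W4: {C-β}
  W5: {C-α, C-ε}
  W6: {C-α, C-ε}
No 3 sites suffice: every size-3 union leaves at least one demand point uncovered.
But {W2, W3, W4, W5} covers everything, so the minimum is 4.

4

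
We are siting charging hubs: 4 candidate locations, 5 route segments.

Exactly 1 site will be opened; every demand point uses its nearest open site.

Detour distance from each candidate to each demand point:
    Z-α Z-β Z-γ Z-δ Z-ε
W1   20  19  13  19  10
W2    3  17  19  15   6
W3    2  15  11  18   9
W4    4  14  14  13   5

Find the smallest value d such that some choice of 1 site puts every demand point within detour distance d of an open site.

Open {W4}.
  Farthest demand point is Z-β at detour distance 14 (to W4); all others are ≤ 14.
With {W3} the worst case is 18.
With {W2} the worst case is 19.
No size-1 selection achieves below 14.

14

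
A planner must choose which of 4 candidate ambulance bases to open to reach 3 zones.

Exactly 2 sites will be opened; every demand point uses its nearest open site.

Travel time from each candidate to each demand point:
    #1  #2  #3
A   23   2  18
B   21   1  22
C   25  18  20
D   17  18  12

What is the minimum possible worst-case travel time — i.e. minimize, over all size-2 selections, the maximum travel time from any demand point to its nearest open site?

Open {A, D}.
  Farthest demand point is #1 at travel time 17 (to D); all others are ≤ 17.
With {B, D} the worst case is 17.
With {C, D} the worst case is 18.
No size-2 selection achieves below 17.

17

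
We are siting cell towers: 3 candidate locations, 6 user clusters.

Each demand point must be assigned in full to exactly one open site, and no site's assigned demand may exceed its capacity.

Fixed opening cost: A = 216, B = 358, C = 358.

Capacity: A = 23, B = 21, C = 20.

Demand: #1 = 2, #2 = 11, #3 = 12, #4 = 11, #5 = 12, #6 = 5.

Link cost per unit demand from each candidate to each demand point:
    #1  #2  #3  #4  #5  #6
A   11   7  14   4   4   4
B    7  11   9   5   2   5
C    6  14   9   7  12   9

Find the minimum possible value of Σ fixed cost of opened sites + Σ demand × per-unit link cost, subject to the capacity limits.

Open {A, B, C}; cheapest assignment that respects the capacities:
  A (cap 23, load 22): #2, #4 — cost 11×7 + 11×4 = 121
  B (cap 21, load 17): #5, #6 — cost 12×2 + 5×5 = 49
  C (cap 20, load 14): #1, #3 — cost 2×6 + 12×9 = 120
  Shipping 290, fixed 932 → total 1222.
  Any other capacity-feasible assignment to {A, B, C} ships for at least 290.
Total demand is 53 and no other set of sites has combined capacity ≥ 53, so {A, B, C} is the only feasible choice of open sites. Minimum: 1222.

1222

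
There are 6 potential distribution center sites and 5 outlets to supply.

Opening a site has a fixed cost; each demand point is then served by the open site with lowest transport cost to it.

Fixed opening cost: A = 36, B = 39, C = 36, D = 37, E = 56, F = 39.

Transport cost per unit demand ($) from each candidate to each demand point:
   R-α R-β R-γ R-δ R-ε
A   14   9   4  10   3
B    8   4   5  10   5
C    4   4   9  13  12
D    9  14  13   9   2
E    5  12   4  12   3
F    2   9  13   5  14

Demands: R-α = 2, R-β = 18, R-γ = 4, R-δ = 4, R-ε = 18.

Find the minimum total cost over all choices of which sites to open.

Open {B, D}: assign each demand point to its cheapest open site.
  R-α→B 2×8=16, R-β→B 18×4=72, R-γ→B 4×5=20, R-δ→D 4×9=36, R-ε→D 18×2=36
  transport cost 180, fixed 76 → total 256.
Compare {C, D}: transport cost 188 + fixed 73 = 261.
Compare {A, C}: transport cost 190 + fixed 72 = 262.
Compare {B, D, F}: transport cost 152 + fixed 115 = 267.
All other subsets cost ≥ 261. Minimum total cost: 256.

256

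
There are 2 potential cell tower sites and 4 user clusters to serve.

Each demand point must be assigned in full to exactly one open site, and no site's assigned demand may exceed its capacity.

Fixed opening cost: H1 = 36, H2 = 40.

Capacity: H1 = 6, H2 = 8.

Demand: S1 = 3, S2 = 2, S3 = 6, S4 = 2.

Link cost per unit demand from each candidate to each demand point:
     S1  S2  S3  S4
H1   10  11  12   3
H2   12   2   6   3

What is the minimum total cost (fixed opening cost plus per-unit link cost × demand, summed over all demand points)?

152

Open {H1, H2}; cheapest assignment that respects the capacities:
  H1 (cap 6, load 5): S1, S4 — cost 3×10 + 2×3 = 36
  H2 (cap 8, load 8): S2, S3 — cost 2×2 + 6×6 = 40
  Shipping 76, fixed 76 → total 152.
  Any other capacity-feasible assignment to {H1, H2} ships for at least 76.
Total demand is 13 and no other set of sites has combined capacity ≥ 13, so {H1, H2} is the only feasible choice of open sites. Minimum: 152.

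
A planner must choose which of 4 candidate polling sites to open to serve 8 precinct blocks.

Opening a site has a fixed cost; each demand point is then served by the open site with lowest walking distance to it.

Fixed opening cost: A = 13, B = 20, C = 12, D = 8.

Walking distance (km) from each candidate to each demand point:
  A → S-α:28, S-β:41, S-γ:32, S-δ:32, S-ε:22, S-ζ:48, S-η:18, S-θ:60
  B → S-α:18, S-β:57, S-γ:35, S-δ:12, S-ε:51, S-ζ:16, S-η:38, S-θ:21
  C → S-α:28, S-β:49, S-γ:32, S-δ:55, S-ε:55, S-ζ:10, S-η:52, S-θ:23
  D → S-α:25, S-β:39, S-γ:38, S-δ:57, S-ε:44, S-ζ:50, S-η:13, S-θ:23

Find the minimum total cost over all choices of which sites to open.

Open {A, B}: assign each demand point to its cheapest open site.
  S-α→B 18, S-β→A 41, S-γ→A 32, S-δ→B 12, S-ε→A 22, S-ζ→B 16, S-η→A 18, S-θ→B 21
  walking distance 180, fixed 33 → total 213.
Compare {A, B, D}: walking distance 173 + fixed 41 = 214.
Compare {A, B, C}: walking distance 174 + fixed 45 = 219.
Compare {A, B, C, D}: walking distance 167 + fixed 53 = 220.
All other subsets cost ≥ 214. Minimum total cost: 213.

213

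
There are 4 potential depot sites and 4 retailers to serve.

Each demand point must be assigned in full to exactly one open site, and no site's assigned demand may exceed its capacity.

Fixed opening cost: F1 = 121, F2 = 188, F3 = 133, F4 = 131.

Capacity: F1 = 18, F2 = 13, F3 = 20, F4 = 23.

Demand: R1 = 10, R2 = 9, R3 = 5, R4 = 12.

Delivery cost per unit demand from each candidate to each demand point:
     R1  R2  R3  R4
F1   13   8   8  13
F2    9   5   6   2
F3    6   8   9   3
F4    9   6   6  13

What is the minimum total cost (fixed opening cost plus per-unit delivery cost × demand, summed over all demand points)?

Open {F3, F4}; cheapest assignment that respects the capacities:
  F3 (cap 20, load 17): R3, R4 — cost 5×9 + 12×3 = 81
  F4 (cap 23, load 19): R1, R2 — cost 10×9 + 9×6 = 144
  Shipping 225, fixed 264 → total 489.
  Any other capacity-feasible assignment to {F3, F4} ships for at least 225.
Compare {F1, F3}: its best feasible assignment gives total 582.
Compare {F1, F4}: its best feasible assignment gives total 592.
Every other set of open sites that can feasibly serve all demand totals ≥ 582 even under its best assignment. Minimum: 489.

489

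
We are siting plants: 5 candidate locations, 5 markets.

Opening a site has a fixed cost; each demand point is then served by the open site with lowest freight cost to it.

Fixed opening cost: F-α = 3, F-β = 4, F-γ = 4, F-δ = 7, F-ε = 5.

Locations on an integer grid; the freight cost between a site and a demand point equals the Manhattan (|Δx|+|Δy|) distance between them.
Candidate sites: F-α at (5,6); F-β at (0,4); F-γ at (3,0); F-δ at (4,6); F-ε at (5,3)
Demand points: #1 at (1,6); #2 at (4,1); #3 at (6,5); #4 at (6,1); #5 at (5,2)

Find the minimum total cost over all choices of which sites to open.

21

Open {F-α, F-ε}: assign each demand point to its cheapest open site.
  #1→F-α 4, #2→F-ε 3, #3→F-α 2, #4→F-ε 3, #5→F-ε 1
  freight cost 13, fixed 8 → total 21.
Compare {F-ε}: freight cost 17 + fixed 5 = 22.
Compare {F-β, F-ε}: freight cost 13 + fixed 9 = 22.
Compare {F-α, F-γ}: freight cost 16 + fixed 7 = 23.
All other subsets cost ≥ 22. Minimum total cost: 21.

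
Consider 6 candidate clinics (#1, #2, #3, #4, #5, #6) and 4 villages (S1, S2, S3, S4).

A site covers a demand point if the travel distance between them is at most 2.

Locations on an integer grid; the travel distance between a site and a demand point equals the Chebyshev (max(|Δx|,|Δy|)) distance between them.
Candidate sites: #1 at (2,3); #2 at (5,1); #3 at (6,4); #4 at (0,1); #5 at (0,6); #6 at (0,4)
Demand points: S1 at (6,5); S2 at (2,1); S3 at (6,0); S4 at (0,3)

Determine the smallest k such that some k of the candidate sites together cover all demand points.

3

Coverage sets (demand points within 2 of each site):
  #1: {S2, S4}
  #2: {S3}
  #3: {S1}
  #4: {S2, S4}
  #5: {}
  #6: {S4}
No 2 sites suffice: every size-2 union leaves at least one demand point uncovered.
But {#1, #2, #3} covers everything, so the minimum is 3.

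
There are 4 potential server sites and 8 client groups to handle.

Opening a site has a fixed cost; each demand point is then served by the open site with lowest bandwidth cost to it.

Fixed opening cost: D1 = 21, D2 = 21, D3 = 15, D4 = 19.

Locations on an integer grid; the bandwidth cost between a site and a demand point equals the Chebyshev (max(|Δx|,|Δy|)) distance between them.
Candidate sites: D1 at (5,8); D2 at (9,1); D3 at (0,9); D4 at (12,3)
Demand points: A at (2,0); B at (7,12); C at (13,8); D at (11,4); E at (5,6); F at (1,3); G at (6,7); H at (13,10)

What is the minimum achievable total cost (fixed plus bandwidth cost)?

Open {D1}: assign each demand point to its cheapest open site.
  A→D1 8, B→D1 4, C→D1 8, D→D1 6, E→D1 2, F→D1 5, G→D1 1, H→D1 8
  bandwidth cost 42, fixed 21 → total 63.
Compare {D1, D4}: bandwidth cost 33 + fixed 40 = 73.
Compare {D4}: bandwidth cost 56 + fixed 19 = 75.
Compare {D2}: bandwidth cost 56 + fixed 21 = 77.
All other subsets cost ≥ 73. Minimum total cost: 63.

63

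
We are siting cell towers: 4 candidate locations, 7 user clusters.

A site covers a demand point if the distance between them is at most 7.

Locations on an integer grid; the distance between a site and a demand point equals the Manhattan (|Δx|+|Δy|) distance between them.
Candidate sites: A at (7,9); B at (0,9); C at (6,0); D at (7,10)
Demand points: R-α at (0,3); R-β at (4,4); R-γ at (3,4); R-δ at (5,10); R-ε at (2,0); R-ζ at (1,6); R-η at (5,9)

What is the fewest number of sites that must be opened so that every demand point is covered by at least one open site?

Coverage sets (demand points within 7 of each site):
  A: {R-δ, R-η}
  B: {R-α, R-δ, R-ζ, R-η}
  C: {R-β, R-γ, R-ε}
  D: {R-δ, R-η}
No single site covers all 7 demand points.
But {B, C} covers everything, so the minimum is 2.

2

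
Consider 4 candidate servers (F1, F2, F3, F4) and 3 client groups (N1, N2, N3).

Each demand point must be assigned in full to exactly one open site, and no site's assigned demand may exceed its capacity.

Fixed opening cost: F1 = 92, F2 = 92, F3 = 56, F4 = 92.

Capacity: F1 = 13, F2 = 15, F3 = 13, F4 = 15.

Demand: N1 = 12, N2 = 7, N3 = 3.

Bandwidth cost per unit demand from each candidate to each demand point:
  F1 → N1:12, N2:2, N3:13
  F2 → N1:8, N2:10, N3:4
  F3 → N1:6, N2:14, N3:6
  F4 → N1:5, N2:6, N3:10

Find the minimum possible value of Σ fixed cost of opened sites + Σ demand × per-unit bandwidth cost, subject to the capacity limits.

273

Open {F1, F3}; cheapest assignment that respects the capacities:
  F1 (cap 13, load 10): N2, N3 — cost 7×2 + 3×13 = 53
  F3 (cap 13, load 12): N1 — cost 12×6 = 72
  Shipping 125, fixed 148 → total 273.
  Any other capacity-feasible assignment to {F1, F3} ships for at least 125.
Compare {F1, F4}: its best feasible assignment gives total 288.
Compare {F3, F4}: its best feasible assignment gives total 292.
Every other set of open sites that can feasibly serve all demand totals ≥ 288 even under its best assignment. Minimum: 273.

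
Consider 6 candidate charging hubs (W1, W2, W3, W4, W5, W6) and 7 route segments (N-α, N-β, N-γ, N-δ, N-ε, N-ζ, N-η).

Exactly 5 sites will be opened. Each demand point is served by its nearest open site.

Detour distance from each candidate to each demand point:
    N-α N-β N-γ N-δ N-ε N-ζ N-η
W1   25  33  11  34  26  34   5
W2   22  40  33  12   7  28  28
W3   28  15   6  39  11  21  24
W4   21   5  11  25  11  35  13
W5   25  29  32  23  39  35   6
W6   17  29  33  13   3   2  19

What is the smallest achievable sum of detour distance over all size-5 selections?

50

Open {W1, W2, W3, W4, W6}.
  N-α→W6 17, N-β→W4 5, N-γ→W3 6, N-δ→W2 12, N-ε→W6 3, N-ζ→W6 2, N-η→W1 5  ⇒ total 50.
Compare {W1, W3, W4, W5, W6}: total 51.
Compare {W2, W3, W4, W5, W6}: total 51.
No size-5 selection does better; minimum is 50.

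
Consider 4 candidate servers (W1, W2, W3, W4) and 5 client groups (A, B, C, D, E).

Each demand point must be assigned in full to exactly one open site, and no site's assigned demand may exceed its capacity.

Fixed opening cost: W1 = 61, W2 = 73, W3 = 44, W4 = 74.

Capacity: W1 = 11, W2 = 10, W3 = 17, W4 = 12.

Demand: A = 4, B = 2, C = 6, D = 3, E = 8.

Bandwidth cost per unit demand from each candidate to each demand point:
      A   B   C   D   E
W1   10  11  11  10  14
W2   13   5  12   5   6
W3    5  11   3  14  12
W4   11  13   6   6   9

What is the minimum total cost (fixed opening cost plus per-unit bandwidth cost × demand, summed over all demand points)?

255

Open {W2, W3}; cheapest assignment that respects the capacities:
  W2 (cap 10, load 10): B, E — cost 2×5 + 8×6 = 58
  W3 (cap 17, load 13): A, C, D — cost 4×5 + 6×3 + 3×14 = 80
  Shipping 138, fixed 117 → total 255.
  Any other capacity-feasible assignment to {W2, W3} ships for at least 138.
Compare {W3, W4}: its best feasible assignment gives total 268.
Compare {W1, W2, W3}: its best feasible assignment gives total 304.
Every other set of open sites that can feasibly serve all demand totals ≥ 268 even under its best assignment. Minimum: 255.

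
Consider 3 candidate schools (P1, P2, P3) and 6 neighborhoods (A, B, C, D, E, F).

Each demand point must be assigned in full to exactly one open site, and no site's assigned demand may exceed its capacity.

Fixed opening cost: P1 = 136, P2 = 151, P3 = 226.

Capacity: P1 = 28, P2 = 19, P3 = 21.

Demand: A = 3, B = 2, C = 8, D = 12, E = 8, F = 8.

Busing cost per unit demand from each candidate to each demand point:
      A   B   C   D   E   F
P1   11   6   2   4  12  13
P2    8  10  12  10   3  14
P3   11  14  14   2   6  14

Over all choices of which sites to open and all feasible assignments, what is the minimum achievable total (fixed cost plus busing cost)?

523

Open {P1, P2}; cheapest assignment that respects the capacities:
  P1 (cap 28, load 28): C, D, F — cost 8×2 + 12×4 + 8×13 = 168
  P2 (cap 19, load 13): A, B, E — cost 3×8 + 2×10 + 8×3 = 68
  Shipping 236, fixed 287 → total 523.
  Any other capacity-feasible assignment to {P1, P2} ships for at least 236.
Compare {P1, P3}: its best feasible assignment gives total 599.
Compare {P1, P2, P3}: its best feasible assignment gives total 717.
Every other set of open sites that can feasibly serve all demand totals ≥ 599 even under its best assignment. Minimum: 523.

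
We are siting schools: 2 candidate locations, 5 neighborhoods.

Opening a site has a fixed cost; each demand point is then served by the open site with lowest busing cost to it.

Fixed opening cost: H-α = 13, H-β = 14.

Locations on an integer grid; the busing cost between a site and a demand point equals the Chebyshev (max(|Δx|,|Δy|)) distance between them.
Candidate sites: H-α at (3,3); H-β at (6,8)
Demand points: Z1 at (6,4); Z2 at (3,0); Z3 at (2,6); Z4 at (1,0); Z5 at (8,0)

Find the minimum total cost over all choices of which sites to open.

Open {H-α}: assign each demand point to its cheapest open site.
  Z1→H-α 3, Z2→H-α 3, Z3→H-α 3, Z4→H-α 3, Z5→H-α 5
  busing cost 17, fixed 13 → total 30.
Compare {H-α, H-β}: busing cost 17 + fixed 27 = 44.
Compare {H-β}: busing cost 32 + fixed 14 = 46.

30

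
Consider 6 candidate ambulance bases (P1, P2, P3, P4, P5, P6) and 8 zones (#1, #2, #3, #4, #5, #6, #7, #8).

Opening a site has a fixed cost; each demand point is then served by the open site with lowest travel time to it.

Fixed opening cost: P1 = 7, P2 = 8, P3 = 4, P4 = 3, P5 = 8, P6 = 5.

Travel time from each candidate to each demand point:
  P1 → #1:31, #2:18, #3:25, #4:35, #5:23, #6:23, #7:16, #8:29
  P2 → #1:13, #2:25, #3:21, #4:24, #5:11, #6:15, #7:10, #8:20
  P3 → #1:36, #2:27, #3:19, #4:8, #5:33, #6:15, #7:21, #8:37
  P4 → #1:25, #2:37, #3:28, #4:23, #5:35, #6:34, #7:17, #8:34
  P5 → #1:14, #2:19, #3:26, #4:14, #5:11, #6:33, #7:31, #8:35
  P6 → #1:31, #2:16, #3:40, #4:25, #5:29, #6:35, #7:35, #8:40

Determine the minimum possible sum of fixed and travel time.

Open {P2, P3, P6}: assign each demand point to its cheapest open site.
  #1→P2 13, #2→P6 16, #3→P3 19, #4→P3 8, #5→P2 11, #6→P2 15, #7→P2 10, #8→P2 20
  travel time 112, fixed 17 → total 129.
Compare {P2, P3, P4, P6}: travel time 112 + fixed 20 = 132.
Compare {P2, P3}: travel time 121 + fixed 12 = 133.
Compare {P1, P2, P3}: travel time 114 + fixed 19 = 133.
All other subsets cost ≥ 132. Minimum total cost: 129.

129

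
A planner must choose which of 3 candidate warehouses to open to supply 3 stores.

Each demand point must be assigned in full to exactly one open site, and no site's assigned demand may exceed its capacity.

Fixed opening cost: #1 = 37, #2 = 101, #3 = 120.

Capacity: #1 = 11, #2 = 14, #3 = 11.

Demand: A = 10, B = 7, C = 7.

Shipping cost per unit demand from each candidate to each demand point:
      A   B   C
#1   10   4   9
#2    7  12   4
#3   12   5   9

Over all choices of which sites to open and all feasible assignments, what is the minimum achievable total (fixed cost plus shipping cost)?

350

Open {#1, #2}; cheapest assignment that respects the capacities:
  #1 (cap 11, load 10): A — cost 10×10 = 100
  #2 (cap 14, load 14): B, C — cost 7×12 + 7×4 = 112
  Shipping 212, fixed 138 → total 350.
  Any other capacity-feasible assignment to {#1, #2} ships for at least 212.
Compare {#1, #2, #3}: its best feasible assignment gives total 419.
Compare {#2, #3}: its best feasible assignment gives total 453.
Every other set of open sites that can feasibly serve all demand totals ≥ 419 even under its best assignment. Minimum: 350.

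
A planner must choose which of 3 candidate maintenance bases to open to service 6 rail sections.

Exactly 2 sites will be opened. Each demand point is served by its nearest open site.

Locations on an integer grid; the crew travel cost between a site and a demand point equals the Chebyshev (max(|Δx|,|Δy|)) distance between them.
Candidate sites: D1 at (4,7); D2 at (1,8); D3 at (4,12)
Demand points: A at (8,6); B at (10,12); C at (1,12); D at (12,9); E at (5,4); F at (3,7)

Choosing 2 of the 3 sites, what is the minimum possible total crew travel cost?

Open {D1, D3}.
  A→D1 4, B→D1 6, C→D3 3, D→D1 8, E→D1 3, F→D1 1  ⇒ total 25.
Compare {D1, D2}: total 26.
Compare {D2, D3}: total 29.

25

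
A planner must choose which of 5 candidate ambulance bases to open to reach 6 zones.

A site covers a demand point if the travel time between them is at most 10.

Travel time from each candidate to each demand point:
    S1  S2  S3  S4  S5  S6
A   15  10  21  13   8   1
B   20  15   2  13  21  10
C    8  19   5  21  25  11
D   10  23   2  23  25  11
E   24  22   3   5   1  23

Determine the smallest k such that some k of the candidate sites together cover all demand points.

Coverage sets (demand points within 10 of each site):
  A: {S2, S5, S6}
  B: {S3, S6}
  C: {S1, S3}
  D: {S1, S3}
  E: {S3, S4, S5}
No 2 sites suffice: every size-2 union leaves at least one demand point uncovered.
But {A, C, E} covers everything, so the minimum is 3.

3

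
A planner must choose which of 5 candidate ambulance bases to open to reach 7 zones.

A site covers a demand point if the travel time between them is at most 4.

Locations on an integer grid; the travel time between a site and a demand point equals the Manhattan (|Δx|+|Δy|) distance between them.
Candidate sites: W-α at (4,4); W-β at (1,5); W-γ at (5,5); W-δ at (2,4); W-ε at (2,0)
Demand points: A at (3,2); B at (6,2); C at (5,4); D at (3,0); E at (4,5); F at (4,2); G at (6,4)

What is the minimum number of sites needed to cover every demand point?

Coverage sets (demand points within 4 of each site):
  W-α: {A, B, C, E, F, G}
  W-β: {E}
  W-γ: {B, C, E, F, G}
  W-δ: {A, C, E, F, G}
  W-ε: {A, D, F}
No single site covers all 7 demand points.
But {W-α, W-ε} covers everything, so the minimum is 2.

2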